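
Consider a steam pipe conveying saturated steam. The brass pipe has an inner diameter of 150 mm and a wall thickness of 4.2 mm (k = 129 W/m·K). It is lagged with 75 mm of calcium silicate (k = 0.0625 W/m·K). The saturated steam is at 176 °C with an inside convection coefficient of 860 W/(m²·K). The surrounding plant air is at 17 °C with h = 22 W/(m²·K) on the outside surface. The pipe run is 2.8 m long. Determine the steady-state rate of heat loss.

Q ≈ 255 W

Per-layer cylindrical resistances, series-summed:
R_inner film = 1/(h_i·2πr₁L) = 1/(860×2π×0.075×2.8) = 8.813×10^-4 K/W
R_brass pipe wall = ln(79.2/75)/(2π×129×2.8) = 2.401×10^-5 K/W
R_calcium silicate = ln(154.2/79.2)/(2π×0.0625×2.8) = 0.6059 K/W
R_outer film = 1/(h_o·2πr_oL) = 1/(22×2π×0.1542×2.8) = 0.01676 K/W
R_total = 0.6236 K/W
Q = ΔT/R_total = 159/0.6236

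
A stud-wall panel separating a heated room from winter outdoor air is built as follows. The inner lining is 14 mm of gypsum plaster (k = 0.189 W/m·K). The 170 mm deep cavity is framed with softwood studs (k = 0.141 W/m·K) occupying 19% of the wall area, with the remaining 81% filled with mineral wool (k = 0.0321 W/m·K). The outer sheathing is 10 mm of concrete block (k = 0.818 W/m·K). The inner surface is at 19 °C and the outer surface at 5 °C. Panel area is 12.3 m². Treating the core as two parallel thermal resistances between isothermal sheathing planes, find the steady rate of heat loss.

Sheathing layers in series; stud and cavity paths in parallel between them.
R_inner = 0.014/(0.189×12.3) = 0.006022 K/W
R_stud  = 0.17/(0.141×0.19×12.3) = 0.5159 K/W
R_cav   = 0.17/(0.0321×0.81×12.3) = 0.5316 K/W
1/R_core = 1/R_stud + 1/R_cav → R_core = 0.2618 K/W
R_outer = 0.01/(0.818×12.3) = 9.939×10^-4 K/W
R_total = 0.2688 K/W
Q = ΔT/R_total = 14/0.2688

Q ≈ 52.1 W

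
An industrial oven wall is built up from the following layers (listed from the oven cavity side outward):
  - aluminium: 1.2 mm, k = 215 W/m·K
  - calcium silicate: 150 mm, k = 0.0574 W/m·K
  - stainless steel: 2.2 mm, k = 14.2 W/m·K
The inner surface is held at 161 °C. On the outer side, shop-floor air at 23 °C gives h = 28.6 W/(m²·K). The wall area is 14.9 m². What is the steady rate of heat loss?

Treating each layer as a thermal resistance in series:
R_aluminium = L/(kA) = 0.0012/(215×14.9) = 3.746×10^-7 K/W
R_calcium silicate = L/(kA) = 0.15/(0.0574×14.9) = 0.1754 K/W
R_stainless steel = L/(kA) = 0.0022/(14.2×14.9) = 1.04×10^-5 K/W
R_outer film = 1/(h_o·A) = 1/(28.6×14.9) = 0.002347 K/W
R_total = 0.1777 K/W
Q = ΔT / R_total = 138 / 0.1777

Q ≈ 776 W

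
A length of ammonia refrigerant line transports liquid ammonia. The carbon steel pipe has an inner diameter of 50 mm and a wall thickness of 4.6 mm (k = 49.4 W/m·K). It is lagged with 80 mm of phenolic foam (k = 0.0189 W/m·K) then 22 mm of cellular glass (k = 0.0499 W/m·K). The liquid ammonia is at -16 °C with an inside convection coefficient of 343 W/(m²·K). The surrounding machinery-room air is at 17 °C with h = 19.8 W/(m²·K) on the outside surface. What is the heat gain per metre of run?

q′ ≈ 2.82 W/m

For a radial system each layer contributes R = ln(r_out/r_in)/(2πkL); films add R = 1/(hA).
R_inner film = 1/(h_i·2πr₁L) = 1/(343×2π×0.025×1) = 0.01856 K/W
R_carbon steel pipe wall = ln(29.6/25)/(2π×49.4×1) = 5.442×10^-4 K/W
R_phenolic foam = ln(109.6/29.6)/(2π×0.0189×1) = 11.02 K/W
R_cellular glass = ln(131.6/109.6)/(2π×0.0499×1) = 0.5835 K/W
R_outer film = 1/(h_o·2πr_oL) = 1/(19.8×2π×0.1316×1) = 0.06108 K/W
R_total = 11.69 K/W
Q = ΔT/R_total = 33/11.69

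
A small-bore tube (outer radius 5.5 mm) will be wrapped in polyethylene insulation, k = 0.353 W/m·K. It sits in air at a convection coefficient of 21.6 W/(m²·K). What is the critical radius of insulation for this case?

r_cr ≈ 16.3 mm

For a cylinder r_cr = k/h = 0.353/21.6
r_cr = 16.3 mm; since the bare radius (5.5 mm) is below r_cr, adding a thin layer of insulation will *increase* heat loss.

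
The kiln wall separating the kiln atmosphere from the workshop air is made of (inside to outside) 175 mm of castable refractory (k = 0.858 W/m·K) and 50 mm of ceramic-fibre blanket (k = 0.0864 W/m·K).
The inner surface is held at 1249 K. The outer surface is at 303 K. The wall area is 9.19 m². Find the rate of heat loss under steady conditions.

Q ≈ 11100 W

Model the wall as resistances in series:
R_castable refractory = L/(kA) = 0.175/(0.858×9.19) = 0.02219 K/W
R_ceramic-fibre blanket = L/(kA) = 0.05/(0.0864×9.19) = 0.06297 K/W
R_total = 0.08517 K/W
Q = ΔT / R_total = 946 / 0.08517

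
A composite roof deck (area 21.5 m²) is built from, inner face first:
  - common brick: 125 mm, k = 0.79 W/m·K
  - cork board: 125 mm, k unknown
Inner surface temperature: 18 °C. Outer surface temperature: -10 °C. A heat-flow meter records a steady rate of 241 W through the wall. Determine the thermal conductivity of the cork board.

Treating each layer as a thermal resistance in series:
R_common brick = L/(kA) = 0.125/(0.79×21.5) = 0.007359 K/W
Sum of known resistances R_other = 0.007359 K/W
Total R = ΔT/Q = 28/241 = 0.1162 K/W
R_cork board = R_total − R_other = 0.1088 K/W
k = L/(R·A) = 0.125/(0.1088×21.5)

k ≈ 0.0534 W/(m·K)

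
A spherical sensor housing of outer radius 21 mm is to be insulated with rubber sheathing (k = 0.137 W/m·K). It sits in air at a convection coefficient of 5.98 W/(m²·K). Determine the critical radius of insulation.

For a sphere r_cr = 2k/h = 2×0.137/5.98
r_cr = 45.8 mm; since the bare radius (21 mm) is below r_cr, adding a thin layer of insulation will *increase* heat loss.

r_cr ≈ 45.8 mm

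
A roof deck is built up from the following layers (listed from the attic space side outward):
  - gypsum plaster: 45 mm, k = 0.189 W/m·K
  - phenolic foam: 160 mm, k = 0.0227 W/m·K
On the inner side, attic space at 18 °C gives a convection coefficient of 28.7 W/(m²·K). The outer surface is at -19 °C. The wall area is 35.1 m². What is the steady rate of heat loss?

Q ≈ 177 W

Thermal resistances in series:
R_inner film = 1/(h_i·A) = 1/(28.7×35.1) = 9.927×10^-4 K/W
R_gypsum plaster = L/(kA) = 0.045/(0.189×35.1) = 0.006783 K/W
R_phenolic foam = L/(kA) = 0.16/(0.0227×35.1) = 0.2008 K/W
R_total = 0.2086 K/W
Q = ΔT / R_total = 37 / 0.2086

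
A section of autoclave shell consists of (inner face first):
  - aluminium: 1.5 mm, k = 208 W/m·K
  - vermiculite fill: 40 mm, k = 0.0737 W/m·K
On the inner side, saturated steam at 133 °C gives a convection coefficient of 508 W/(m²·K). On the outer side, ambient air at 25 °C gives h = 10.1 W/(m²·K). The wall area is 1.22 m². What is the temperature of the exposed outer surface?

Thermal resistances in series:
R_inner film = 1/(h_i·A) = 1/(508×1.22) = 0.001614 K/W
R_aluminium = L/(kA) = 0.0015/(208×1.22) = 5.911×10^-6 K/W
R_vermiculite fill = L/(kA) = 0.04/(0.0737×1.22) = 0.4449 K/W
R_outer film = 1/(h_o·A) = 1/(10.1×1.22) = 0.08116 K/W
R_total = 0.5276 K/W;  Q = ΔT/R_total = 108/0.5276 = 204.7 W
T_interface = T_inner − Q·ΣR(inner→interface) = 133 − 205×0.4465

T ≈ 41.6 °C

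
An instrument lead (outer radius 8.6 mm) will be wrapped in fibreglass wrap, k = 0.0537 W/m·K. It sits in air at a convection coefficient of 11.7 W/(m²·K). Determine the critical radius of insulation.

r_cr ≈ 4.59 mm

For a cylinder r_cr = k/h = 0.0537/11.7
r_cr = 4.59 mm; since the bare radius (8.6 mm) is above r_cr, any added insulation will reduce heat loss.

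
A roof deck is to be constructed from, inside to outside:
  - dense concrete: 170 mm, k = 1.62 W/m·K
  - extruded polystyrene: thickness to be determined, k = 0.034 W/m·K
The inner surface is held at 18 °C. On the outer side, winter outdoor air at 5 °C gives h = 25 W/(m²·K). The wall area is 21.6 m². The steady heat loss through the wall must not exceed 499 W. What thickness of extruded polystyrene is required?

L ≈ 14.2 mm

Series thermal resistances:
R_dense concrete = L/(kA) = 0.17/(1.62×21.6) = 0.004858 K/W
R_outer film = 1/(h_o·A) = 1/(25×21.6) = 0.001852 K/W
Sum of the known resistances R_other = 0.00671 K/W
Required total resistance R_tot = ΔT/Q_allow = 13/499 = 0.02605 K/W
R_extruded polystyrene = R_tot − R_other = 0.01934 K/W
L = R·k·A = 0.01934×0.034×21.6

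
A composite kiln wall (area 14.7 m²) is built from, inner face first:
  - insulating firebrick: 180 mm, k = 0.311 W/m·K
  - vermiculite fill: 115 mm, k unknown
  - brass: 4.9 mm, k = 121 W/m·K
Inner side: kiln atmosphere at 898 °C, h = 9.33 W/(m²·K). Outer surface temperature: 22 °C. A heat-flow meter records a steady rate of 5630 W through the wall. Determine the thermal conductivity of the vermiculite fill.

Series thermal resistances:
R_inner film = 1/(h_i·A) = 1/(9.33×14.7) = 0.007291 K/W
R_insulating firebrick = L/(kA) = 0.18/(0.311×14.7) = 0.03937 K/W
R_brass = L/(kA) = 0.0049/(121×14.7) = 2.755×10^-6 K/W
Sum of known resistances R_other = 0.04667 K/W
Total R = ΔT/Q = 876/5630 = 0.1556 K/W
R_vermiculite fill = R_total − R_other = 0.1089 K/W
k = L/(R·A) = 0.115/(0.1089×14.7)

k ≈ 0.0718 W/(m·K)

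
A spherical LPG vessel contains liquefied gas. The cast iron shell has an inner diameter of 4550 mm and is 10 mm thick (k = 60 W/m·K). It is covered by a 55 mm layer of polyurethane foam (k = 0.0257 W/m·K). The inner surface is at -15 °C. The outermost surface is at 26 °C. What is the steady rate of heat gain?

Q ≈ 1290 W

Radial (spherical) resistances in series:
R_cast iron shell = (1/2.275 − 1/2.285)/(4π×60) = 2.551×10^-6 K/W
R_polyurethane foam = (1/2.285 − 1/2.34)/(4π×0.0257) = 0.03185 K/W
R_total = 0.03185 K/W
Q = ΔT/R_total = 41/0.03185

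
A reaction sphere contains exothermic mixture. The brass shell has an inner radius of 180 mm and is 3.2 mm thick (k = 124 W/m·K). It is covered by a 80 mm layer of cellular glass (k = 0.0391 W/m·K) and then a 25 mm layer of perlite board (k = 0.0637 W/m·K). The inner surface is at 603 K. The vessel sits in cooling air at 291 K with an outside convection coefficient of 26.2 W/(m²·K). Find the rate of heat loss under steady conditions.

For a spherical shell R = (1/r₁ − 1/r₂)/(4πk); film R = 1/(h·4πr²). In series:
R_brass shell = (1/0.18 − 1/0.1832)/(4π×124) = 6.228×10^-5 K/W
R_cellular glass = (1/0.1832 − 1/0.2632)/(4π×0.0391) = 3.377 K/W
R_perlite board = (1/0.2632 − 1/0.2882)/(4π×0.0637) = 0.4117 K/W
R_outer film = 1/(h·4πr_o²) = 1/(26.2×4π×0.2882²) = 0.03657 K/W
R_total = 3.825 K/W
Q = ΔT/R_total = 312/3.825

Q ≈ 81.6 W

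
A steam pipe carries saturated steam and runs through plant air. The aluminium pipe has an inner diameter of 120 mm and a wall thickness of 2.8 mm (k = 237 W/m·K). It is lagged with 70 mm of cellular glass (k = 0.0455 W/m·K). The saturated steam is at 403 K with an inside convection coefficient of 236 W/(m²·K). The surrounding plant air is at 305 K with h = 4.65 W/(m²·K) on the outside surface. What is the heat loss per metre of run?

q′ ≈ 33.9 W/m

For a radial system each layer contributes R = ln(r_out/r_in)/(2πkL); films add R = 1/(hA).
R_inner film = 1/(h_i·2πr₁L) = 1/(236×2π×0.06×1) = 0.01124 K/W
R_aluminium pipe wall = ln(62.8/60)/(2π×237×1) = 3.063×10^-5 K/W
R_cellular glass = ln(132.8/62.8)/(2π×0.0455×1) = 2.62 K/W
R_outer film = 1/(h_o·2πr_oL) = 1/(4.65×2π×0.1328×1) = 0.2577 K/W
R_total = 2.889 K/W
Q = ΔT/R_total = 98/2.889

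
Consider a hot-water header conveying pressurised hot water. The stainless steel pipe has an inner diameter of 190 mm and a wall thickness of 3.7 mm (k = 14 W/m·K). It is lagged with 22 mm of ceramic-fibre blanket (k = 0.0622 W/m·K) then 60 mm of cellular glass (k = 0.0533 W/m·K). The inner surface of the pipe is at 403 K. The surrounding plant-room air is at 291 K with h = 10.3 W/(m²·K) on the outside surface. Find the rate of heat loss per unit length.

q′ ≈ 62 W/m

Treating each annulus and film as a series resistance:
R_stainless steel pipe wall = ln(98.7/95)/(2π×14×1) = 4.344×10^-4 K/W
R_ceramic-fibre blanket = ln(120.7/98.7)/(2π×0.0622×1) = 0.5149 K/W
R_cellular glass = ln(180.7/120.7)/(2π×0.0533×1) = 1.205 K/W
R_outer film = 1/(h_o·2πr_oL) = 1/(10.3×2π×0.1807×1) = 0.08551 K/W
R_total = 1.806 K/W
Q = ΔT/R_total = 112/1.806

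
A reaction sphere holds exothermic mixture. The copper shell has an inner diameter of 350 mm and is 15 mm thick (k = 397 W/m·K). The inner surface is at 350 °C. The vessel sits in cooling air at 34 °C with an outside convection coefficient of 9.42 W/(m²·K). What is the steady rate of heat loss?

Q ≈ 1350 W

Radial (spherical) resistances in series:
R_copper shell = (1/0.175 − 1/0.19)/(4π×397) = 9.043×10^-5 K/W
R_outer film = 1/(h·4πr_o²) = 1/(9.42×4π×0.19²) = 0.234 K/W
R_total = 0.2341 K/W
Q = ΔT/R_total = 316/0.2341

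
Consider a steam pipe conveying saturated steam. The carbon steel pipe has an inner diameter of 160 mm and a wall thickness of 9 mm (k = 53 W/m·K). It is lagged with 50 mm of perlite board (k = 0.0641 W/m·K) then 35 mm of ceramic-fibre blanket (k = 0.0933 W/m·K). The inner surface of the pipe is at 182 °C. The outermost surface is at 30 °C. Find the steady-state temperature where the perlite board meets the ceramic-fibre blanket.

Per-layer cylindrical resistances, series-summed:
R_carbon steel pipe wall = ln(89/80)/(2π×53×1) = 3.201×10^-4 K/W
R_perlite board = ln(139/89)/(2π×0.0641×1) = 1.107 K/W
R_ceramic-fibre blanket = ln(174/139)/(2π×0.0933×1) = 0.3831 K/W
R_total = 1.49 K/W
Q = ΔT/R_total = 152/1.49
Q = 102 W/m
T_interface = T_inner − Q·ΣR(inner→interface) = 182 − 102×1.107

T ≈ 69.1 °C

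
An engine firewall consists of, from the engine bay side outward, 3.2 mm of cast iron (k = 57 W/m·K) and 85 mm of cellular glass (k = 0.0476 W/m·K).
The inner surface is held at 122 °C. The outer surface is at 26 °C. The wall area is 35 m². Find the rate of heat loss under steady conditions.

Series thermal resistances:
R_cast iron = L/(kA) = 0.0032/(57×35) = 1.604×10^-6 K/W
R_cellular glass = L/(kA) = 0.085/(0.0476×35) = 0.05102 K/W
R_total = 0.05102 K/W
Q = ΔT / R_total = 96 / 0.05102

Q ≈ 1880 W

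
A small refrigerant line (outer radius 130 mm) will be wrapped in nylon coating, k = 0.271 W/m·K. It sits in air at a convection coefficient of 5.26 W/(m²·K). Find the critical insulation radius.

r_cr ≈ 51.5 mm

For a cylinder r_cr = k/h = 0.271/5.26
r_cr = 51.5 mm; since the bare radius (130 mm) is above r_cr, any added insulation will reduce heat loss.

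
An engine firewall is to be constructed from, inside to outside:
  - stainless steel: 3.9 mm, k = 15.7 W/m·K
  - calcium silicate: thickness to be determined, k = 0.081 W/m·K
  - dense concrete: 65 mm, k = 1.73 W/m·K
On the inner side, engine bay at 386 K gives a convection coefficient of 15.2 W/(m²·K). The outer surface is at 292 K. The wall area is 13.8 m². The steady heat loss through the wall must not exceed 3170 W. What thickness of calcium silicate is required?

Using the resistance-network approach (series):
R_inner film = 1/(h_i·A) = 1/(15.2×13.8) = 0.004767 K/W
R_stainless steel = L/(kA) = 0.0039/(15.7×13.8) = 1.8×10^-5 K/W
R_dense concrete = L/(kA) = 0.065/(1.73×13.8) = 0.002723 K/W
Sum of the known resistances R_other = 0.007508 K/W
Required total resistance R_tot = ΔT/Q_allow = 94/3170 = 0.02965 K/W
R_calcium silicate = R_tot − R_other = 0.02215 K/W
L = R·k·A = 0.02215×0.081×13.8

L ≈ 24.8 mm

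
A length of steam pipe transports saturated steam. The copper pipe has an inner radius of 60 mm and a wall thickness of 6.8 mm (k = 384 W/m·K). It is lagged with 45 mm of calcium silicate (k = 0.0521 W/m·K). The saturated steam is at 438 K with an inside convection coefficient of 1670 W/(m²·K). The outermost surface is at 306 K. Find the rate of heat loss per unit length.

q′ ≈ 83.8 W/m

Per-layer cylindrical resistances, series-summed:
R_inner film = 1/(h_i·2πr₁L) = 1/(1670×2π×0.06×1) = 0.001588 K/W
R_copper pipe wall = ln(66.8/60)/(2π×384×1) = 4.45×10^-5 K/W
R_calcium silicate = ln(111.8/66.8)/(2π×0.0521×1) = 1.573 K/W
R_total = 1.575 K/W
Q = ΔT/R_total = 132/1.575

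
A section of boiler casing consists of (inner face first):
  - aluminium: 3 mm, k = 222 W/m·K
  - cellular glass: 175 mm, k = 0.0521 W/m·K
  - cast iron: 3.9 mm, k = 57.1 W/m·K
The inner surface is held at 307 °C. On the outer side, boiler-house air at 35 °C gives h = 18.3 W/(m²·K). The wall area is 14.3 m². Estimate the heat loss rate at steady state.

Q ≈ 1140 W

Thermal resistances in series:
R_aluminium = L/(kA) = 0.003/(222×14.3) = 9.45×10^-7 K/W
R_cellular glass = L/(kA) = 0.175/(0.0521×14.3) = 0.2349 K/W
R_cast iron = L/(kA) = 0.0039/(57.1×14.3) = 4.776×10^-6 K/W
R_outer film = 1/(h_o·A) = 1/(18.3×14.3) = 0.003821 K/W
R_total = 0.2387 K/W
Q = ΔT / R_total = 272 / 0.2387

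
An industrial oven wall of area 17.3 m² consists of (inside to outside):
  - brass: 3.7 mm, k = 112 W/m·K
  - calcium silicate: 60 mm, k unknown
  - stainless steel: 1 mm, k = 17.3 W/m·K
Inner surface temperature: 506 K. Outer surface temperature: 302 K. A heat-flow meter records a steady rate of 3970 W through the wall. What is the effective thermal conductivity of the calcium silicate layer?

Treating each layer as a thermal resistance in series:
R_brass = L/(kA) = 0.0037/(112×17.3) = 1.91×10^-6 K/W
R_stainless steel = L/(kA) = 0.001/(17.3×17.3) = 3.341×10^-6 K/W
Sum of known resistances R_other = 5.251×10^-6 K/W
Total R = ΔT/Q = 204/3970 = 0.05139 K/W
R_calcium silicate = R_total − R_other = 0.05138 K/W
k = L/(R·A) = 0.06/(0.05138×17.3)

k ≈ 0.0675 W/(m·K)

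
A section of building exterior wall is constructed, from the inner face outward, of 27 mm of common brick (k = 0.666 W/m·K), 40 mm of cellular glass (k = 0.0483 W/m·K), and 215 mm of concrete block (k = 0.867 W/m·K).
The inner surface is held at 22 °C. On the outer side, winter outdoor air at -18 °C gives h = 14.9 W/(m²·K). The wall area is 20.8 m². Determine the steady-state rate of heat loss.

Using the resistance-network approach (series):
R_common brick = L/(kA) = 0.027/(0.666×20.8) = 0.001949 K/W
R_cellular glass = L/(kA) = 0.04/(0.0483×20.8) = 0.03982 K/W
R_concrete block = L/(kA) = 0.215/(0.867×20.8) = 0.01192 K/W
R_outer film = 1/(h_o·A) = 1/(14.9×20.8) = 0.003227 K/W
R_total = 0.05691 K/W
Q = ΔT / R_total = 40 / 0.05691

Q ≈ 703 W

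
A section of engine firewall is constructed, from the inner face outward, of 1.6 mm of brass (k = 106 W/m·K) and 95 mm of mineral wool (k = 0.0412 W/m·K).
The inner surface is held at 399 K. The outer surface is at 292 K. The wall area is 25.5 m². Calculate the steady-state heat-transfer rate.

Q ≈ 1180 W

Treating each layer as a thermal resistance in series:
R_brass = L/(kA) = 0.0016/(106×25.5) = 5.919×10^-7 K/W
R_mineral wool = L/(kA) = 0.095/(0.0412×25.5) = 0.09042 K/W
R_total = 0.09043 K/W
Q = ΔT / R_total = 107 / 0.09043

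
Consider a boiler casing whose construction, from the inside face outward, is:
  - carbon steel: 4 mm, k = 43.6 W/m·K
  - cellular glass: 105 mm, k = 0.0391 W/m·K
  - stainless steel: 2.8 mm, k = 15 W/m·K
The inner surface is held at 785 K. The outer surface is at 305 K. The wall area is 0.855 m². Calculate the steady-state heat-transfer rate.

Thermal resistances in series:
R_carbon steel = L/(kA) = 0.004/(43.6×0.855) = 1.073×10^-4 K/W
R_cellular glass = L/(kA) = 0.105/(0.0391×0.855) = 3.141 K/W
R_stainless steel = L/(kA) = 0.0028/(15×0.855) = 2.183×10^-4 K/W
R_total = 3.141 K/W
Q = ΔT / R_total = 480 / 3.141

Q ≈ 153 W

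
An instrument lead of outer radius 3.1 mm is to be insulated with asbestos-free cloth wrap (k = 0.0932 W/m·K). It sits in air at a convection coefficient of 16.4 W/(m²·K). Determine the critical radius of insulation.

r_cr ≈ 5.68 mm

For a cylinder r_cr = k/h = 0.0932/16.4
r_cr = 5.68 mm; since the bare radius (3.1 mm) is below r_cr, adding a thin layer of insulation will *increase* heat loss.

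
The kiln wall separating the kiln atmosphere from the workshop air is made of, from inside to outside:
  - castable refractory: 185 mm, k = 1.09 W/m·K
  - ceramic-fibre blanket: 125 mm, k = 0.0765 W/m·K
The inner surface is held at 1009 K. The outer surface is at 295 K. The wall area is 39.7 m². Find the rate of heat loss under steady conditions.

Q ≈ 15700 W

Thermal resistances in series:
R_castable refractory = L/(kA) = 0.185/(1.09×39.7) = 0.004275 K/W
R_ceramic-fibre blanket = L/(kA) = 0.125/(0.0765×39.7) = 0.04116 K/W
R_total = 0.04543 K/W
Q = ΔT / R_total = 714 / 0.04543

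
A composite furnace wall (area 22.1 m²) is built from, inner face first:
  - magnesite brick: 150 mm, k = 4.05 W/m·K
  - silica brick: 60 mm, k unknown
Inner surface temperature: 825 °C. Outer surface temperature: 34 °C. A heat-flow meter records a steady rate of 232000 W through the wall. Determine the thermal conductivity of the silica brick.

k ≈ 1.57 W/(m·K)

Model the wall as resistances in series:
R_magnesite brick = L/(kA) = 0.15/(4.05×22.1) = 0.001676 K/W
Sum of known resistances R_other = 0.001676 K/W
Total R = ΔT/Q = 791/232000 = 0.003409 K/W
R_silica brick = R_total − R_other = 0.001734 K/W
k = L/(R·A) = 0.06/(0.001734×22.1)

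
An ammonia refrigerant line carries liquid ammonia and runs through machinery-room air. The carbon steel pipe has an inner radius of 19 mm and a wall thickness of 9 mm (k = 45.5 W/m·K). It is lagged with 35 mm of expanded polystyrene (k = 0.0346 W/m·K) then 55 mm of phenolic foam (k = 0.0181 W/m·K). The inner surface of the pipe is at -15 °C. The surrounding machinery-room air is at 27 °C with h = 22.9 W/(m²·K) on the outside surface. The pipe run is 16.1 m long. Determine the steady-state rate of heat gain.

For a radial system each layer contributes R = ln(r_out/r_in)/(2πkL); films add R = 1/(hA).
R_carbon steel pipe wall = ln(28/19)/(2π×45.5×16.1) = 8.425×10^-5 K/W
R_expanded polystyrene = ln(63/28)/(2π×0.0346×16.1) = 0.2317 K/W
R_phenolic foam = ln(118/63)/(2π×0.0181×16.1) = 0.3427 K/W
R_outer film = 1/(h_o·2πr_oL) = 1/(22.9×2π×0.118×16.1) = 0.003658 K/W
R_total = 0.5782 K/W
Q = ΔT/R_total = 42/0.5782

Q ≈ 72.6 W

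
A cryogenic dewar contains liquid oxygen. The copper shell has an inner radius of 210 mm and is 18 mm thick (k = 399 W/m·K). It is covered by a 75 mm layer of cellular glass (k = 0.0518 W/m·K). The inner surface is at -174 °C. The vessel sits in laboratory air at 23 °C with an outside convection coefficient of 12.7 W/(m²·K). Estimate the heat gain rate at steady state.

Spherical conduction: R = (1/r_in − 1/r_out)/(4πk) per layer; series-sum.
R_copper shell = (1/0.21 − 1/0.228)/(4π×399) = 7.498×10^-5 K/W
R_cellular glass = (1/0.228 − 1/0.303)/(4π×0.0518) = 1.668 K/W
R_outer film = 1/(h·4πr_o²) = 1/(12.7×4π×0.303²) = 0.06825 K/W
R_total = 1.736 K/W
Q = ΔT/R_total = 197/1.736

Q ≈ 113 W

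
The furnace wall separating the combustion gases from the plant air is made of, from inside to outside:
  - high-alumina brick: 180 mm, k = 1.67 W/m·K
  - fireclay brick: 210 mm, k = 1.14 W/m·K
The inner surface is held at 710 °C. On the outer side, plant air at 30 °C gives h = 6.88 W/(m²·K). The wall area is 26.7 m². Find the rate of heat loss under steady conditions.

Q ≈ 41500 W

Series thermal resistances:
R_high-alumina brick = L/(kA) = 0.18/(1.67×26.7) = 0.004037 K/W
R_fireclay brick = L/(kA) = 0.21/(1.14×26.7) = 0.006899 K/W
R_outer film = 1/(h_o·A) = 1/(6.88×26.7) = 0.005444 K/W
R_total = 0.01638 K/W
Q = ΔT / R_total = 680 / 0.01638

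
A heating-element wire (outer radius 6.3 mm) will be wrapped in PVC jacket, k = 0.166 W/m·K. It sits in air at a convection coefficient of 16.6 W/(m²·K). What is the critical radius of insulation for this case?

For a cylinder r_cr = k/h = 0.166/16.6
r_cr = 10 mm; since the bare radius (6.3 mm) is below r_cr, adding a thin layer of insulation will *increase* heat loss.

r_cr ≈ 10 mm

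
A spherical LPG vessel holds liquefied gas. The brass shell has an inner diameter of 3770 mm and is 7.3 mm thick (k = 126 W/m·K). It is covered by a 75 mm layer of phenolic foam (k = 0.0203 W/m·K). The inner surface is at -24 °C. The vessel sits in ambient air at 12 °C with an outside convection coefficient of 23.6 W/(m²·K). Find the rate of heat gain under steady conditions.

Radial (spherical) resistances in series:
R_brass shell = (1/1.885 − 1/1.8923)/(4π×126) = 1.293×10^-6 K/W
R_phenolic foam = (1/1.8923 − 1/1.9673)/(4π×0.0203) = 0.07898 K/W
R_outer film = 1/(h·4πr_o²) = 1/(23.6×4π×1.9673²) = 8.712×10^-4 K/W
R_total = 0.07985 K/W
Q = ΔT/R_total = 36/0.07985

Q ≈ 451 W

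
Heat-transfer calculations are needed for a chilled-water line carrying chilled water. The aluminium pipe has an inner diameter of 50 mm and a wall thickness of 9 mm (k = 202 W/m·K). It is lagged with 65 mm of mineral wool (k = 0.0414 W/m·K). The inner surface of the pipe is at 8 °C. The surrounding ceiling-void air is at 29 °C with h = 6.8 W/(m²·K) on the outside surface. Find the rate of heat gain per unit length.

q′ ≈ 4.83 W/m

For a radial system each layer contributes R = ln(r_out/r_in)/(2πkL); films add R = 1/(hA).
R_aluminium pipe wall = ln(34/25)/(2π×202×1) = 2.423×10^-4 K/W
R_mineral wool = ln(99/34)/(2π×0.0414×1) = 4.109 K/W
R_outer film = 1/(h_o·2πr_oL) = 1/(6.8×2π×0.099×1) = 0.2364 K/W
R_total = 4.345 K/W
Q = ΔT/R_total = 21/4.345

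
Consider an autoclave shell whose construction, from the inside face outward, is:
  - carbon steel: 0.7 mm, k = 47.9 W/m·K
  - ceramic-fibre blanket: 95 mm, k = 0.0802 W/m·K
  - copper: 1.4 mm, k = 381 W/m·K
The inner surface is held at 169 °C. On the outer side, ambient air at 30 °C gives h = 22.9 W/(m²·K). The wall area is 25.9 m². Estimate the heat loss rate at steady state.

Q ≈ 2930 W

Series thermal resistances:
R_carbon steel = L/(kA) = 0.0007/(47.9×25.9) = 5.642×10^-7 K/W
R_ceramic-fibre blanket = L/(kA) = 0.095/(0.0802×25.9) = 0.04574 K/W
R_copper = L/(kA) = 0.0014/(381×25.9) = 1.419×10^-7 K/W
R_outer film = 1/(h_o·A) = 1/(22.9×25.9) = 0.001686 K/W
R_total = 0.04742 K/W
Q = ΔT / R_total = 139 / 0.04742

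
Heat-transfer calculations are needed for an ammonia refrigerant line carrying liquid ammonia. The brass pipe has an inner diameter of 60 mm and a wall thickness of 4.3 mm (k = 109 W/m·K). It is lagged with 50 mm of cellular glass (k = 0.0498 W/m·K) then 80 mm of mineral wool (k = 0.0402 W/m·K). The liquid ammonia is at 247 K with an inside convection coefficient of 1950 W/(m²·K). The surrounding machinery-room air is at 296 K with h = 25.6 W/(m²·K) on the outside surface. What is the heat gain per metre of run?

q′ ≈ 8.82 W/m

Per-layer cylindrical resistances, series-summed:
R_inner film = 1/(h_i·2πr₁L) = 1/(1950×2π×0.03×1) = 0.002721 K/W
R_brass pipe wall = ln(34.3/30)/(2π×109×1) = 1.956×10^-4 K/W
R_cellular glass = ln(84.3/34.3)/(2π×0.0498×1) = 2.874 K/W
R_mineral wool = ln(164.3/84.3)/(2π×0.0402×1) = 2.642 K/W
R_outer film = 1/(h_o·2πr_oL) = 1/(25.6×2π×0.1643×1) = 0.03784 K/W
R_total = 5.557 K/W
Q = ΔT/R_total = 49/5.557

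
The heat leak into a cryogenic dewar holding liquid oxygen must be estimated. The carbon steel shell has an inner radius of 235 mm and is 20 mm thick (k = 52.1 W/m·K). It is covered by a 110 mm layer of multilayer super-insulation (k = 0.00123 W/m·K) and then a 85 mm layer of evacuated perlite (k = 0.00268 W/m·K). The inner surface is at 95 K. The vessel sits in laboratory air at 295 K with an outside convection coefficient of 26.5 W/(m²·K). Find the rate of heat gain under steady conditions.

Each spherical layer contributes R = (1/r_i − 1/r_o)/(4πk):
R_carbon steel shell = (1/0.235 − 1/0.255)/(4π×52.1) = 5.098×10^-4 K/W
R_multilayer super-insulation = (1/0.255 − 1/0.365)/(4π×0.00123) = 76.46 K/W
R_evacuated perlite = (1/0.365 − 1/0.45)/(4π×0.00268) = 15.37 K/W
R_outer film = 1/(h·4πr_o²) = 1/(26.5×4π×0.45²) = 0.01483 K/W
R_total = 91.84 K/W
Q = ΔT/R_total = 200/91.84

Q ≈ 2.18 W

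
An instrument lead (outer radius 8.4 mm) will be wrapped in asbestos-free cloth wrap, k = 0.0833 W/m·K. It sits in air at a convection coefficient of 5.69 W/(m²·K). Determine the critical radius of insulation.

For a cylinder r_cr = k/h = 0.0833/5.69
r_cr = 14.6 mm; since the bare radius (8.4 mm) is below r_cr, adding a thin layer of insulation will *increase* heat loss.

r_cr ≈ 14.6 mm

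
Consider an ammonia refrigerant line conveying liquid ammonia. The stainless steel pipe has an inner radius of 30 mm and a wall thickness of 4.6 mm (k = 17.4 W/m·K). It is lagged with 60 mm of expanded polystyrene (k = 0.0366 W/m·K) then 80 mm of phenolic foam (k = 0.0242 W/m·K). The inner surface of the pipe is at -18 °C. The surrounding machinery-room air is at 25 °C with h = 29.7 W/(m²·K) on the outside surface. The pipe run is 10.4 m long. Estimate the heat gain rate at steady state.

For a radial system each layer contributes R = ln(r_out/r_in)/(2πkL); films add R = 1/(hA).
R_stainless steel pipe wall = ln(34.6/30)/(2π×17.4×10.4) = 1.255×10^-4 K/W
R_expanded polystyrene = ln(94.6/34.6)/(2π×0.0366×10.4) = 0.4206 K/W
R_phenolic foam = ln(174.6/94.6)/(2π×0.0242×10.4) = 0.3875 K/W
R_outer film = 1/(h_o·2πr_oL) = 1/(29.7×2π×0.1746×10.4) = 0.002951 K/W
R_total = 0.8112 K/W
Q = ΔT/R_total = 43/0.8112

Q ≈ 53 W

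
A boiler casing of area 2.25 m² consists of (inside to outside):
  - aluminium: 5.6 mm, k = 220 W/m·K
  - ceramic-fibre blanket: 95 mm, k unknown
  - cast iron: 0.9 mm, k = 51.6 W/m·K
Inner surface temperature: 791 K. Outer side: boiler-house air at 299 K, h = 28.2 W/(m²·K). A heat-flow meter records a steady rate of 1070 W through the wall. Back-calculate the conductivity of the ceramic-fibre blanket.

k ≈ 0.0951 W/(m·K)

Series thermal resistances:
R_aluminium = L/(kA) = 0.0056/(220×2.25) = 1.131×10^-5 K/W
R_cast iron = L/(kA) = 0.0009/(51.6×2.25) = 7.752×10^-6 K/W
R_outer film = 1/(h_o·A) = 1/(28.2×2.25) = 0.01576 K/W
Sum of known resistances R_other = 0.01578 K/W
Total R = ΔT/Q = 492/1070 = 0.4598 K/W
R_ceramic-fibre blanket = R_total − R_other = 0.444 K/W
k = L/(R·A) = 0.095/(0.444×2.25)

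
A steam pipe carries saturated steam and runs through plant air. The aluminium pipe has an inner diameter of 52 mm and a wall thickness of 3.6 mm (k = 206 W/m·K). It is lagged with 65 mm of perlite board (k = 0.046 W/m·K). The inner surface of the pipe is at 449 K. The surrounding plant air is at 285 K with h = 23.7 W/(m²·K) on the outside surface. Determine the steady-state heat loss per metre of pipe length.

Per-layer cylindrical resistances, series-summed:
R_aluminium pipe wall = ln(29.6/26)/(2π×206×1) = 1.002×10^-4 K/W
R_perlite board = ln(94.6/29.6)/(2π×0.046×1) = 4.02 K/W
R_outer film = 1/(h_o·2πr_oL) = 1/(23.7×2π×0.0946×1) = 0.07099 K/W
R_total = 4.091 K/W
Q = ΔT/R_total = 164/4.091

q′ ≈ 40.1 W/m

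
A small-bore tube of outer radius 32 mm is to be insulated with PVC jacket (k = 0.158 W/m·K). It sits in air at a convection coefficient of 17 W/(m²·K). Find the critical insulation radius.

r_cr ≈ 9.29 mm

For a cylinder r_cr = k/h = 0.158/17
r_cr = 9.29 mm; since the bare radius (32 mm) is above r_cr, any added insulation will reduce heat loss.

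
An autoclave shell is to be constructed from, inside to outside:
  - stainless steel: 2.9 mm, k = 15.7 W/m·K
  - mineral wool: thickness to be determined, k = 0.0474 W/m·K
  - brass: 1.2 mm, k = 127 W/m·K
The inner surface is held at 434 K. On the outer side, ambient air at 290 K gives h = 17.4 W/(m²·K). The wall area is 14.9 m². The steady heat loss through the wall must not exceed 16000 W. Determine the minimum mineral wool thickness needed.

Treating each layer as a thermal resistance in series:
R_stainless steel = L/(kA) = 0.0029/(15.7×14.9) = 1.24×10^-5 K/W
R_brass = L/(kA) = 0.0012/(127×14.9) = 6.341×10^-7 K/W
R_outer film = 1/(h_o·A) = 1/(17.4×14.9) = 0.003857 K/W
Sum of the known resistances R_other = 0.00387 K/W
Required total resistance R_tot = ΔT/Q_allow = 144/16000 = 0.009 K/W
R_mineral wool = R_tot − R_other = 0.00513 K/W
L = R·k·A = 0.00513×0.0474×14.9

L ≈ 3.62 mm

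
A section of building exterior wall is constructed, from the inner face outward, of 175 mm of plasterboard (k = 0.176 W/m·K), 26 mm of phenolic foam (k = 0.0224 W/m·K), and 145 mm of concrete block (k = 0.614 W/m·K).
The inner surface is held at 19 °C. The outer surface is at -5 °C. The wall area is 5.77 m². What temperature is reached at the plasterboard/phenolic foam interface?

T ≈ 9.02 °C

Using the resistance-network approach (series):
R_plasterboard = L/(kA) = 0.175/(0.176×5.77) = 0.1723 K/W
R_phenolic foam = L/(kA) = 0.026/(0.0224×5.77) = 0.2012 K/W
R_concrete block = L/(kA) = 0.145/(0.614×5.77) = 0.04093 K/W
R_total = 0.4144 K/W;  Q = ΔT/R_total = 24/0.4144 = 57.91 W
T_interface = T_inner − Q·ΣR(inner→interface) = 19 − 57.9×0.1723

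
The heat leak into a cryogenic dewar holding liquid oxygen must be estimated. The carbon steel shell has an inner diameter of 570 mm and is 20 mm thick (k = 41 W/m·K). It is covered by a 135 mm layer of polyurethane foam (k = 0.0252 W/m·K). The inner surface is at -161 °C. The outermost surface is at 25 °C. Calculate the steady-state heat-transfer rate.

Q ≈ 58.5 W

Radial (spherical) resistances in series:
R_carbon steel shell = (1/0.285 − 1/0.305)/(4π×41) = 4.466×10^-4 K/W
R_polyurethane foam = (1/0.305 − 1/0.44)/(4π×0.0252) = 3.177 K/W
R_total = 3.177 K/W
Q = ΔT/R_total = 186/3.177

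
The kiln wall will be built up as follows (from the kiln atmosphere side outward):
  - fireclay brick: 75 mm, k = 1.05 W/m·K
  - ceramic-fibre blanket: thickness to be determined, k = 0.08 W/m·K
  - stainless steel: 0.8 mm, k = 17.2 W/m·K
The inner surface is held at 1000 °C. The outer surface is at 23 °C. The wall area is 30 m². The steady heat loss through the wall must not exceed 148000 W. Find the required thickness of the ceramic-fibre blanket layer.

Model the wall as resistances in series:
R_fireclay brick = L/(kA) = 0.075/(1.05×30) = 0.002381 K/W
R_stainless steel = L/(kA) = 0.0008/(17.2×30) = 1.55×10^-6 K/W
Sum of the known resistances R_other = 0.002383 K/W
Required total resistance R_tot = ΔT/Q_allow = 977/148000 = 0.006601 K/W
R_ceramic-fibre blanket = R_tot − R_other = 0.004219 K/W
L = R·k·A = 0.004219×0.08×30

L ≈ 10.1 mm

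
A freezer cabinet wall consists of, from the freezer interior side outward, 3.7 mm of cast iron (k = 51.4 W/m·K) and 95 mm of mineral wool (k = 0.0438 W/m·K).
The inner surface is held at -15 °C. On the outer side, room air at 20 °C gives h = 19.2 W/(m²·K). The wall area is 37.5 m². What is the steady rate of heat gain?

Model the wall as resistances in series:
R_cast iron = L/(kA) = 0.0037/(51.4×37.5) = 1.92×10^-6 K/W
R_mineral wool = L/(kA) = 0.095/(0.0438×37.5) = 0.05784 K/W
R_outer film = 1/(h_o·A) = 1/(19.2×37.5) = 0.001389 K/W
R_total = 0.05923 K/W
Q = ΔT / R_total = 35 / 0.05923

Q ≈ 591 W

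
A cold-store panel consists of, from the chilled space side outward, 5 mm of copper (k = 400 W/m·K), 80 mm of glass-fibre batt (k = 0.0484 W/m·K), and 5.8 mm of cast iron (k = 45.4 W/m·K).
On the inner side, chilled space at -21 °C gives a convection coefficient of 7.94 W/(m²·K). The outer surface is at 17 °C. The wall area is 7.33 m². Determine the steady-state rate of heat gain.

Model the wall as resistances in series:
R_inner film = 1/(h_i·A) = 1/(7.94×7.33) = 0.01718 K/W
R_copper = L/(kA) = 0.005/(400×7.33) = 1.705×10^-6 K/W
R_glass-fibre batt = L/(kA) = 0.08/(0.0484×7.33) = 0.2255 K/W
R_cast iron = L/(kA) = 0.0058/(45.4×7.33) = 1.743×10^-5 K/W
R_total = 0.2427 K/W
Q = ΔT / R_total = 38 / 0.2427

Q ≈ 157 W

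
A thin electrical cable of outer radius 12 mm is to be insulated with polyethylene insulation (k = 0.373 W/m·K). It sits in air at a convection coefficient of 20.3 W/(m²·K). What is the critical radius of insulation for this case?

For a cylinder r_cr = k/h = 0.373/20.3
r_cr = 18.4 mm; since the bare radius (12 mm) is below r_cr, adding a thin layer of insulation will *increase* heat loss.

r_cr ≈ 18.4 mm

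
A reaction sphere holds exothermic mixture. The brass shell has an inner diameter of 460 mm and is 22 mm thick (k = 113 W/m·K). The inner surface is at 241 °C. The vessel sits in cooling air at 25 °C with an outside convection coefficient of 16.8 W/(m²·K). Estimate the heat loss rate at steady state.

Q ≈ 2890 W

Each spherical layer contributes R = (1/r_i − 1/r_o)/(4πk):
R_brass shell = (1/0.23 − 1/0.252)/(4π×113) = 2.673×10^-4 K/W
R_outer film = 1/(h·4πr_o²) = 1/(16.8×4π×0.252²) = 0.07459 K/W
R_total = 0.07486 K/W
Q = ΔT/R_total = 216/0.07486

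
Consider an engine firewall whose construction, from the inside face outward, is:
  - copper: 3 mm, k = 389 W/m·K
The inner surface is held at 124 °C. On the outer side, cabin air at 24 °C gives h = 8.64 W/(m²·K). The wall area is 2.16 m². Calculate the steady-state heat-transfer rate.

Using the resistance-network approach (series):
R_copper = L/(kA) = 0.003/(389×2.16) = 3.57×10^-6 K/W
R_outer film = 1/(h_o·A) = 1/(8.64×2.16) = 0.05358 K/W
R_total = 0.05359 K/W
Q = ΔT / R_total = 100 / 0.05359

Q ≈ 1870 W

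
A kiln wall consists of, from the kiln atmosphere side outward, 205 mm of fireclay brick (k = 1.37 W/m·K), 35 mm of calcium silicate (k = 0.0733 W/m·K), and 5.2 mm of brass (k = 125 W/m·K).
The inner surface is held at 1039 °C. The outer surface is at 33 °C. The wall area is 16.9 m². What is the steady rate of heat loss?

Model the wall as resistances in series:
R_fireclay brick = L/(kA) = 0.205/(1.37×16.9) = 0.008854 K/W
R_calcium silicate = L/(kA) = 0.035/(0.0733×16.9) = 0.02825 K/W
R_brass = L/(kA) = 0.0052/(125×16.9) = 2.462×10^-6 K/W
R_total = 0.03711 K/W
Q = ΔT / R_total = 1006 / 0.03711

Q ≈ 27100 W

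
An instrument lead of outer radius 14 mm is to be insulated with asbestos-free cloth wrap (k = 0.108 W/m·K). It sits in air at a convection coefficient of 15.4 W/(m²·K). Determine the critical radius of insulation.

r_cr ≈ 7.01 mm

For a cylinder r_cr = k/h = 0.108/15.4
r_cr = 7.01 mm; since the bare radius (14 mm) is above r_cr, any added insulation will reduce heat loss.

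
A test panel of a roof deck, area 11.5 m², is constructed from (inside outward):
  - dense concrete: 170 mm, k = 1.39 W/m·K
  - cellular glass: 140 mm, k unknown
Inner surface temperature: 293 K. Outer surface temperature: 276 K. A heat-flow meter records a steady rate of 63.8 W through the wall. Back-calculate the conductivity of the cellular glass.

k ≈ 0.0476 W/(m·K)

Model the wall as resistances in series:
R_dense concrete = L/(kA) = 0.17/(1.39×11.5) = 0.01063 K/W
Sum of known resistances R_other = 0.01063 K/W
Total R = ΔT/Q = 17/63.8 = 0.2665 K/W
R_cellular glass = R_total − R_other = 0.2558 K/W
k = L/(R·A) = 0.14/(0.2558×11.5)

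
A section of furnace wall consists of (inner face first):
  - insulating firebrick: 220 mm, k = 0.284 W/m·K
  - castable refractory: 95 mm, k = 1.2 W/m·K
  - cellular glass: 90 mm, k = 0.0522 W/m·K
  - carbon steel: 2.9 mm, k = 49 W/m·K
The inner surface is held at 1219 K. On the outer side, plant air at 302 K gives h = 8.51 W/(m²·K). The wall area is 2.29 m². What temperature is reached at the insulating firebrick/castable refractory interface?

Series thermal resistances:
R_insulating firebrick = L/(kA) = 0.22/(0.284×2.29) = 0.3383 K/W
R_castable refractory = L/(kA) = 0.095/(1.2×2.29) = 0.03457 K/W
R_cellular glass = L/(kA) = 0.09/(0.0522×2.29) = 0.7529 K/W
R_carbon steel = L/(kA) = 0.0029/(49×2.29) = 2.584×10^-5 K/W
R_outer film = 1/(h_o·A) = 1/(8.51×2.29) = 0.05131 K/W
R_total = 1.177 K/W;  Q = ΔT/R_total = 917/1.177 = 779 W
T_interface = T_inner − Q·ΣR(inner→interface) = 1219 − 779×0.3383

T ≈ 955 K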